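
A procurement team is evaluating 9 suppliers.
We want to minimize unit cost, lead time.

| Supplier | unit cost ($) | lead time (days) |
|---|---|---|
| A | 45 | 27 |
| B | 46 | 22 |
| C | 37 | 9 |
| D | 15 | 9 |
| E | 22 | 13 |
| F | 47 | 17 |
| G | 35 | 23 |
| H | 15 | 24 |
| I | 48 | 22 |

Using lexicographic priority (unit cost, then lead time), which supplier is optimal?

D

First minimize unit cost: best is 15, kept {D, H}.
Then minimize lead time: best is 9, kept {D}.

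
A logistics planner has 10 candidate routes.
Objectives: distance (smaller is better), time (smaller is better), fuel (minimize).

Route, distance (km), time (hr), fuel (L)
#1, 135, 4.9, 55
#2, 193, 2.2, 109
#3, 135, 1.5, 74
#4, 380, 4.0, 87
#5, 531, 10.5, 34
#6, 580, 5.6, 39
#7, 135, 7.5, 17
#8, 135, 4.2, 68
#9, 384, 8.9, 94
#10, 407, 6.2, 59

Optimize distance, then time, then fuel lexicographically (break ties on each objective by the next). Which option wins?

#3

First minimize distance: best is 135, kept {#1, #3, #7, #8}.
Then minimize time: best is 1.5, kept {#3}.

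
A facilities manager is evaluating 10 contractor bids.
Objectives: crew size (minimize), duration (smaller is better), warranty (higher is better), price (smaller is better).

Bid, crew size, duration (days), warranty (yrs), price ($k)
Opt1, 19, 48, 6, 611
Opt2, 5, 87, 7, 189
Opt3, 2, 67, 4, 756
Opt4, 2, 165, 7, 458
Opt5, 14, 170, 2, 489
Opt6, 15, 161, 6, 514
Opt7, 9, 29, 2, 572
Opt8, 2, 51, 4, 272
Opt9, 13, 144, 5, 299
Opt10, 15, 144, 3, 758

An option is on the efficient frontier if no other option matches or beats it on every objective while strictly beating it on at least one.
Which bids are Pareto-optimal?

Opt1, Opt2, Opt4, Opt7, Opt8

Opt1: not dominated.
Opt2: not dominated (best price).
Opt3: dominated by Opt8 (crew size 2≤2, duration 51≤67, warranty 4≥4, price 272≤756).
Opt4: not dominated.
Opt5: dominated by Opt2 (crew size 5≤14, duration 87≤170, warranty 7≥2, price 189≤489).
Opt6: dominated by Opt2 (crew size 5≤15, duration 87≤161, warranty 7≥6, price 189≤514).
Opt7: not dominated (best duration).
Opt8: not dominated.
Opt9: dominated by Opt2 (crew size 5≤13, duration 87≤144, warranty 7≥5, price 189≤299).
Opt10: dominated by Opt2 (crew size 5≤15, duration 87≤144, warranty 7≥3, price 189≤758).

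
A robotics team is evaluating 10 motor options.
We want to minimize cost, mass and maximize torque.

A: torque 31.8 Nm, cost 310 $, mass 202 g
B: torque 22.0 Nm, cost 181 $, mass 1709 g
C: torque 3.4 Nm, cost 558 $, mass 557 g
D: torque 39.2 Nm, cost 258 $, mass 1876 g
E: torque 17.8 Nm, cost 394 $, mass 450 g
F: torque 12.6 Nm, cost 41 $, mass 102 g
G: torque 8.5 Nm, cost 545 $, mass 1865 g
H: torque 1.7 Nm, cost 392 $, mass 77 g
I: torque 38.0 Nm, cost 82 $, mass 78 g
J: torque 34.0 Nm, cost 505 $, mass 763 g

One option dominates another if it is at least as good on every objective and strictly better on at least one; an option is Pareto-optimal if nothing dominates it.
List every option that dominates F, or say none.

none

A: worse on cost (310 vs 41).
B: worse on cost (181 vs 41).
C: worse on torque (3.4 vs 12.6).
D: worse on cost (258 vs 41).
E: worse on cost (394 vs 41).
G: worse on torque (8.5 vs 12.6).
H: worse on torque (1.7 vs 12.6).
I: worse on cost (82 vs 41).
J: worse on cost (505 vs 41).
No option dominates F.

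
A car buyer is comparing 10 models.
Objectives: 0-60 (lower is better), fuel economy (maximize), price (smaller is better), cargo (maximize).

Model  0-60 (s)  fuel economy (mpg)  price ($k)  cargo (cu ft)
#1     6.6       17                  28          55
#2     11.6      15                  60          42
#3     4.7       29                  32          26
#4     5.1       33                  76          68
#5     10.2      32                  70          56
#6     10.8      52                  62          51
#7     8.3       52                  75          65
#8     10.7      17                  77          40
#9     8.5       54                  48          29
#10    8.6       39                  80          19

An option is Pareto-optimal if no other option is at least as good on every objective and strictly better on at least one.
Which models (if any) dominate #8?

#1, #4, #5, #7

#1: 0-60 6.6≤10.7, fuel economy 17≥17, price 28≤77, cargo 55≥40 — dominates #8.
#4: 0-60 5.1≤10.7, fuel economy 33≥17, price 76≤77, cargo 68≥40 — dominates #8.
#5: 0-60 10.2≤10.7, fuel economy 32≥17, price 70≤77, cargo 56≥40 — dominates #8.
#7: 0-60 8.3≤10.7, fuel economy 52≥17, price 75≤77, cargo 65≥40 — dominates #8.
Others (#2, #3, #6, #9, #10) are each worse than #8 on at least one objective.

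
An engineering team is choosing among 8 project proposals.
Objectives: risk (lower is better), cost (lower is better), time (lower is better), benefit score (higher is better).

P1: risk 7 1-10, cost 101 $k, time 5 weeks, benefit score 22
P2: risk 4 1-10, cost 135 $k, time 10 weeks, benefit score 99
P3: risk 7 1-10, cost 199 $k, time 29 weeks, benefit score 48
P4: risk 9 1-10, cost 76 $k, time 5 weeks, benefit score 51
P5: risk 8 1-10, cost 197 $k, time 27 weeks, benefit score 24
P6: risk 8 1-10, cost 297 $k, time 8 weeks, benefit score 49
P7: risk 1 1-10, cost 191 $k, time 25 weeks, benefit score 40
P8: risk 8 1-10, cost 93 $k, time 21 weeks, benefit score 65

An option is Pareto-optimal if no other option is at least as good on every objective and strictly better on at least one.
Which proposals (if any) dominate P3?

P2: risk 4≤7, cost 135≤199, time 10≤29, benefit score 99≥48 — dominates P3.
Others (P1, P4, P5, P6, P7, P8) are each worse than P3 on at least one objective.

P2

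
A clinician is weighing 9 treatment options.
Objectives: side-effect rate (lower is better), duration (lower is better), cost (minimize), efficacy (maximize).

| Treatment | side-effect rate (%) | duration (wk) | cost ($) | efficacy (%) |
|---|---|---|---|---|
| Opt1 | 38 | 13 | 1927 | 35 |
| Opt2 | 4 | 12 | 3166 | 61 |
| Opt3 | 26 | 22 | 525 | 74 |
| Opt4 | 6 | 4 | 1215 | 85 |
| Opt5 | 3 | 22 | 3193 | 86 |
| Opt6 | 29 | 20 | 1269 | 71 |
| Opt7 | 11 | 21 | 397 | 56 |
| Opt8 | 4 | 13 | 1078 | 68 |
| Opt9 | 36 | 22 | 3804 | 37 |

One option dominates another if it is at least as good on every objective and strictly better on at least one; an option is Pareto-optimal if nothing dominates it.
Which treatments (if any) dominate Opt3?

Opt1: worse on side-effect rate (38 vs 26).
Opt2: worse on cost (3166 vs 525).
Opt4: worse on cost (1215 vs 525).
Opt5: worse on cost (3193 vs 525).
Opt6: worse on side-effect rate (29 vs 26).
Opt7: worse on efficacy (56 vs 74).
Opt8: worse on cost (1078 vs 525).
Opt9: worse on side-effect rate (36 vs 26).
No option dominates Opt3.

none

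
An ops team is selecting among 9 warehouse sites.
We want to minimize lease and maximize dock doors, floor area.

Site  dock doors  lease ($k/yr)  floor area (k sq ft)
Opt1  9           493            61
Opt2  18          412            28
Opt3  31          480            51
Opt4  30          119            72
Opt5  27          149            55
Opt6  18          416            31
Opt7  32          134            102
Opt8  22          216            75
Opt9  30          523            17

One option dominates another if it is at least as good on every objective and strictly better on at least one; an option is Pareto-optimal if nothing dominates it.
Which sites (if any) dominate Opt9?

Opt3: dock doors 31≥30, lease 480≤523, floor area 51≥17 — dominates Opt9.
Opt4: dock doors 30≥30, lease 119≤523, floor area 72≥17 — dominates Opt9.
Opt7: dock doors 32≥30, lease 134≤523, floor area 102≥17 — dominates Opt9.
Others (Opt1, Opt2, Opt5, Opt6, Opt8) are each worse than Opt9 on at least one objective.

Opt3, Opt4, Opt7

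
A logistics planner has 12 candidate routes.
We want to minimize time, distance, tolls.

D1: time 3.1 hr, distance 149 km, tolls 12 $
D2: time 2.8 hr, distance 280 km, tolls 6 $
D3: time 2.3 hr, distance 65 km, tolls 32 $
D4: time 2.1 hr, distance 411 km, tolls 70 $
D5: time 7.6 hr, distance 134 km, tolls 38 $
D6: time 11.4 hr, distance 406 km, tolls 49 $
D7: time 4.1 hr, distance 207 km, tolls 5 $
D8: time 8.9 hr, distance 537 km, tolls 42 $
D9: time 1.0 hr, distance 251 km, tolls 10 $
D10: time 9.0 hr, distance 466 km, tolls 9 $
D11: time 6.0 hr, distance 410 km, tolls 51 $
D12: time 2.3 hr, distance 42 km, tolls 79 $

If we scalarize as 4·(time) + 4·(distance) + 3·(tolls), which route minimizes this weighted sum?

D1: 4·3.1 + 4·149 + 3·12 = 644.4
D2: 4·2.8 + 4·280 + 3·6 = 1149.2
D3: 4·2.3 + 4·65 + 3·32 = 365.2
D4: 4·2.1 + 4·411 + 3·70 = 1862.4
D5: 4·7.6 + 4·134 + 3·38 = 680.4
D6: 4·11.4 + 4·406 + 3·49 = 1816.6
D7: 4·4.1 + 4·207 + 3·5 = 859.4
D8: 4·8.9 + 4·537 + 3·42 = 2309.6
D9: 4·1.0 + 4·251 + 3·10 = 1038.0
D10: 4·9.0 + 4·466 + 3·9 = 1927.0
D11: 4·6.0 + 4·410 + 3·51 = 1817.0
D12: 4·2.3 + 4·42 + 3·79 = 414.2
Lowest: D3 at 365.2.

D3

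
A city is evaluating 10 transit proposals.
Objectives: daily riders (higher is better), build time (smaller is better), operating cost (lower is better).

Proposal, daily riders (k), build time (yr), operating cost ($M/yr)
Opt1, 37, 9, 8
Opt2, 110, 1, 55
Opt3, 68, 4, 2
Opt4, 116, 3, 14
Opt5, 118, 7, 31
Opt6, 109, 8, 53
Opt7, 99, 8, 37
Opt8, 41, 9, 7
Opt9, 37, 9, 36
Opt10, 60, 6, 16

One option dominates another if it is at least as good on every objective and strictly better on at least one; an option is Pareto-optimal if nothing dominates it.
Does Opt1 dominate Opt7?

Opt1 vs Opt7: Opt1 is worse on daily riders (37 vs 99), so it does not dominate Opt7.

No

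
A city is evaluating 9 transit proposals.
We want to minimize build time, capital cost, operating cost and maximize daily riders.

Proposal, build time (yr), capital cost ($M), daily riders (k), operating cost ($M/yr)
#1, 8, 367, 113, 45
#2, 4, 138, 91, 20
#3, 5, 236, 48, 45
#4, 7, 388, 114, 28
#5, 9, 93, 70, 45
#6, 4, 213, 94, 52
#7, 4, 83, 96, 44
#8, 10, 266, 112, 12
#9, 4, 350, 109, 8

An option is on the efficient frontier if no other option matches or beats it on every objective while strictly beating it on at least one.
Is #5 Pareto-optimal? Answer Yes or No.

No

#7 vs #5: build time 4≤9, capital cost 83≤93, daily riders 96≥70, operating cost 44≤45 — #7 is at least as good on every objective and strictly better on at least one, so #7 dominates #5.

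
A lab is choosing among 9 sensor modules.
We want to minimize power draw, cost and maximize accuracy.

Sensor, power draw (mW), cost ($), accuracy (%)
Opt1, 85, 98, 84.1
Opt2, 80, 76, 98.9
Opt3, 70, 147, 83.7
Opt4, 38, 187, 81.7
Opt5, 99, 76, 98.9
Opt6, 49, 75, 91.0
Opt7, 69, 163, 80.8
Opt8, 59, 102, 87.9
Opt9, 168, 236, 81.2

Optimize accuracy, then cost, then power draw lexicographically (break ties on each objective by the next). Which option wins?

Opt2

First maximize accuracy: best is 98.9, kept {Opt2, Opt5}.
Then minimize cost: best is 76, kept {Opt2, Opt5}.
Then minimize power draw: best is 80, kept {Opt2}.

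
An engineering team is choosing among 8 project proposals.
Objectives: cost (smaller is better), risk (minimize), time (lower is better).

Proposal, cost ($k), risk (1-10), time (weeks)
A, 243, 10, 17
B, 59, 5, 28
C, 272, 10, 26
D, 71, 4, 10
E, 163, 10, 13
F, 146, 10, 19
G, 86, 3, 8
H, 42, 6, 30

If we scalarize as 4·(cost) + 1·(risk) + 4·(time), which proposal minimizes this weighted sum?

H

A: 4·243 + 1·10 + 4·17 = 1050
B: 4·59 + 1·5 + 4·28 = 353
C: 4·272 + 1·10 + 4·26 = 1202
D: 4·71 + 1·4 + 4·10 = 328
E: 4·163 + 1·10 + 4·13 = 714
F: 4·146 + 1·10 + 4·19 = 670
G: 4·86 + 1·3 + 4·8 = 379
H: 4·42 + 1·6 + 4·30 = 294
Lowest: H at 294.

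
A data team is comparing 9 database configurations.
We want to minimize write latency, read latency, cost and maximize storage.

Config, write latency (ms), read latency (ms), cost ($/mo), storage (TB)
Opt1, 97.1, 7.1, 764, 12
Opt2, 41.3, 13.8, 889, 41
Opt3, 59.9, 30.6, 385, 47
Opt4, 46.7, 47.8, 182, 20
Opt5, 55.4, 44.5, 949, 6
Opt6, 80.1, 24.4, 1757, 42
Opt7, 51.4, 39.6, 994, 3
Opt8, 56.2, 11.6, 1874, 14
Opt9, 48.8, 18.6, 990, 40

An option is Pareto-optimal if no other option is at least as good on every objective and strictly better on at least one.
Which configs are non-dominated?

Opt1: not dominated (best read latency).
Opt2: not dominated (best write latency).
Opt3: not dominated (best storage).
Opt4: not dominated (best cost).
Opt5: dominated by Opt2 (write latency 41.3≤55.4, read latency 13.8≤44.5, cost 889≤949, storage 41≥6).
Opt6: not dominated.
Opt7: dominated by Opt2 (write latency 41.3≤51.4, read latency 13.8≤39.6, cost 889≤994, storage 41≥3).
Opt8: not dominated.
Opt9: dominated by Opt2 (write latency 41.3≤48.8, read latency 13.8≤18.6, cost 889≤990, storage 41≥40).

Opt1, Opt2, Opt3, Opt4, Opt6, Opt8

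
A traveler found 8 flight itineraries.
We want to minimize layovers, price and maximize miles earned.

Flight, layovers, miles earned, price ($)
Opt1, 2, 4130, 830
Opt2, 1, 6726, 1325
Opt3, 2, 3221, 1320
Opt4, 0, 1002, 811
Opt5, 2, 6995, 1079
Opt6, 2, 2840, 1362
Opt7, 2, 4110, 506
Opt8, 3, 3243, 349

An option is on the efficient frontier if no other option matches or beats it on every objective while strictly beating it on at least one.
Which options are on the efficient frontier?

Opt1: not dominated.
Opt2: not dominated.
Opt3: dominated by Opt1 (layovers 2≤2, miles earned 4130≥3221, price 830≤1320).
Opt4: not dominated (best layovers).
Opt5: not dominated (best miles earned).
Opt6: dominated by Opt1 (layovers 2≤2, miles earned 4130≥2840, price 830≤1362).
Opt7: not dominated.
Opt8: not dominated (best price).

Opt1, Opt2, Opt4, Opt5, Opt7, Opt8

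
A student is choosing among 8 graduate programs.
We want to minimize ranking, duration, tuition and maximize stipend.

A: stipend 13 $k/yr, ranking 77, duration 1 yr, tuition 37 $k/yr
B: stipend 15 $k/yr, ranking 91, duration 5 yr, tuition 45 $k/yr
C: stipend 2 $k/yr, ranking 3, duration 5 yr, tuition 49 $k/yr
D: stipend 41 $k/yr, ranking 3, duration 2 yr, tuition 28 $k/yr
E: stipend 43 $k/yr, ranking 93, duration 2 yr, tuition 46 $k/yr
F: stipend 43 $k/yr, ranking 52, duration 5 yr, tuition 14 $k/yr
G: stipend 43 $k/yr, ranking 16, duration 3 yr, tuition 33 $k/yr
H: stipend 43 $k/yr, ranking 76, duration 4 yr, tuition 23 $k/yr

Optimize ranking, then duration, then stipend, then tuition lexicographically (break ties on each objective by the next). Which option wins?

First minimize ranking: best is 3, kept {C, D}.
Then minimize duration: best is 2, kept {D}.

D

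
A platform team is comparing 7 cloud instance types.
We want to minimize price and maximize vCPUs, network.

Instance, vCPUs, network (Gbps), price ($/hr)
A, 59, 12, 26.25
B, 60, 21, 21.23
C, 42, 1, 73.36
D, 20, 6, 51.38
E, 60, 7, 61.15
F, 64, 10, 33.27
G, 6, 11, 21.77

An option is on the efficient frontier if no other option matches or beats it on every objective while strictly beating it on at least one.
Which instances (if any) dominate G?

B

B: vCPUs 60≥6, network 21≥11, price 21.23≤21.77 — dominates G.
Others (A, C, D, E, F) are each worse than G on at least one objective.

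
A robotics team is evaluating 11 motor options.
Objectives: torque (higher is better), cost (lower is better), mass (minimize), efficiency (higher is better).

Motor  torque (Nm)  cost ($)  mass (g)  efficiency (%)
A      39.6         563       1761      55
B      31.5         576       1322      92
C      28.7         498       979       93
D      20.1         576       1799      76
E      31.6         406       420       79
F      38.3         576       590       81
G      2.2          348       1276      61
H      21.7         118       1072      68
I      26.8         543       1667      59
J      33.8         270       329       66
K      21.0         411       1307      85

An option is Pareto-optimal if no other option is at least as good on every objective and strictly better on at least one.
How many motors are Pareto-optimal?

A: not dominated (best torque).
B: not dominated.
C: not dominated (best efficiency).
D: dominated by B (torque 31.5≥20.1, cost 576≤576, mass 1322≤1799, efficiency 92≥76).
E: not dominated.
F: not dominated.
G: dominated by H (torque 21.7≥2.2, cost 118≤348, mass 1072≤1276, efficiency 68≥61).
H: not dominated (best cost).
I: dominated by C (torque 28.7≥26.8, cost 498≤543, mass 979≤1667, efficiency 93≥59).
J: not dominated (best mass).
K: not dominated.
Pareto-optimal: A, B, C, E, F, H, J, K → 8.

8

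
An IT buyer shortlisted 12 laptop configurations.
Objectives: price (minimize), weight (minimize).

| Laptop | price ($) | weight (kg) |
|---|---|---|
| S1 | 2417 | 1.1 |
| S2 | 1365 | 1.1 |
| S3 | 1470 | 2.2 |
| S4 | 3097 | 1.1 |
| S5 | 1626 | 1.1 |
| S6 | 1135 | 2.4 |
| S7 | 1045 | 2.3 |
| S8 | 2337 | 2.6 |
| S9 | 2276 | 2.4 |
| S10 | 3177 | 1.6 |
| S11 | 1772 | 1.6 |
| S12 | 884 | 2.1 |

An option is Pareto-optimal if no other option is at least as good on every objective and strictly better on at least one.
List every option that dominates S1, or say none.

S2, S5

S2: price 1365≤2417, weight 1.1≤1.1 — dominates S1.
S5: price 1626≤2417, weight 1.1≤1.1 — dominates S1.
Others (S3, S4, S6, S7, S8, S9, S10, S11, S12) are each worse than S1 on at least one objective.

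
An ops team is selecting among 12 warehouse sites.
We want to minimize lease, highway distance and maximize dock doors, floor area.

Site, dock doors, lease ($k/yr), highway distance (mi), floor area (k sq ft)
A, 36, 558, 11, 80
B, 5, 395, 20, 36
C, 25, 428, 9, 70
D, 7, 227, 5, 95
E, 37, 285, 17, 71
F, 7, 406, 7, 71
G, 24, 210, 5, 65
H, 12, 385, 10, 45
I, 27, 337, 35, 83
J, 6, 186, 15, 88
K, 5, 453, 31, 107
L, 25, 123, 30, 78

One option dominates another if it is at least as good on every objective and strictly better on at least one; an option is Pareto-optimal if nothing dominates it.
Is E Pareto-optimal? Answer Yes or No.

Yes

A: worse on dock doors (36 vs 37).
B: worse on dock doors (5 vs 37).
C: worse on dock doors (25 vs 37).
D: worse on dock doors (7 vs 37).
F: worse on dock doors (7 vs 37).
G: worse on dock doors (24 vs 37).
H: worse on dock doors (12 vs 37).
I: worse on dock doors (27 vs 37).
J: worse on dock doors (6 vs 37).
K: worse on dock doors (5 vs 37).
L: worse on dock doors (25 vs 37).
No option is at least as good as E on every objective and strictly better on one.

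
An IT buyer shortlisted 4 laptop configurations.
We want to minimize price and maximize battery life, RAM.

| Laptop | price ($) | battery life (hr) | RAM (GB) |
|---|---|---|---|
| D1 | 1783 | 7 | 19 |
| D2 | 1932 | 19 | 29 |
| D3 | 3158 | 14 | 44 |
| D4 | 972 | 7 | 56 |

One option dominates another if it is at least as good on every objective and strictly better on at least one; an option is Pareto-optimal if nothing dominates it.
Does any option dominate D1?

Yes

D4 vs D1: price 972≤1783, battery life 7≥7, RAM 56≥19 — D4 is at least as good on every objective and strictly better on at least one, so D4 dominates D1.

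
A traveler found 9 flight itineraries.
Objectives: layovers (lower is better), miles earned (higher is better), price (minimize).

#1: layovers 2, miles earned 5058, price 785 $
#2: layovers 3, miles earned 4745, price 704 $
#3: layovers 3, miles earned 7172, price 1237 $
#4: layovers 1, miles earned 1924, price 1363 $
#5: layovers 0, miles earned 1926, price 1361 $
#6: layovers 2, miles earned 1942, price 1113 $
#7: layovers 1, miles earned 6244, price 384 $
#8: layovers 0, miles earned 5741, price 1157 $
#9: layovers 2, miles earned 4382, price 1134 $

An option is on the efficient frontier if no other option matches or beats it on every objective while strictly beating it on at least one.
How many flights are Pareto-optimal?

3

#1: dominated by #7 (layovers 1≤2, miles earned 6244≥5058, price 384≤785).
#2: dominated by #7 (layovers 1≤3, miles earned 6244≥4745, price 384≤704).
#3: not dominated (best miles earned).
#4: dominated by #5 (layovers 0≤1, miles earned 1926≥1924, price 1361≤1363).
#5: dominated by #8 (layovers 0≤0, miles earned 5741≥1926, price 1157≤1361).
#6: dominated by #1 (layovers 2≤2, miles earned 5058≥1942, price 785≤1113).
#7: not dominated (best price).
#8: not dominated.
#9: dominated by #1 (layovers 2≤2, miles earned 5058≥4382, price 785≤1134).
Pareto-optimal: #3, #7, #8 → 3.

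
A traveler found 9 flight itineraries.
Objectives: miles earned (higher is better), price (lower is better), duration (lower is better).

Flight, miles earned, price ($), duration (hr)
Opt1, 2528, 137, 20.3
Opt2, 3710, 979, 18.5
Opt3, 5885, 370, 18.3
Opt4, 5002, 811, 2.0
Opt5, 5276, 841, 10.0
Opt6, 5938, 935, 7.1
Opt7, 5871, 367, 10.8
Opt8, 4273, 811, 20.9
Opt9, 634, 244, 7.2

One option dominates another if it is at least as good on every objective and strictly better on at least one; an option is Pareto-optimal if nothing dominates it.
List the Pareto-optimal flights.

Opt1, Opt3, Opt4, Opt5, Opt6, Opt7, Opt9

Opt1: not dominated (best price).
Opt2: dominated by Opt3 (miles earned 5885≥3710, price 370≤979, duration 18.3≤18.5).
Opt3: not dominated.
Opt4: not dominated (best duration).
Opt5: not dominated.
Opt6: not dominated (best miles earned).
Opt7: not dominated.
Opt8: dominated by Opt3 (miles earned 5885≥4273, price 370≤811, duration 18.3≤20.9).
Opt9: not dominated.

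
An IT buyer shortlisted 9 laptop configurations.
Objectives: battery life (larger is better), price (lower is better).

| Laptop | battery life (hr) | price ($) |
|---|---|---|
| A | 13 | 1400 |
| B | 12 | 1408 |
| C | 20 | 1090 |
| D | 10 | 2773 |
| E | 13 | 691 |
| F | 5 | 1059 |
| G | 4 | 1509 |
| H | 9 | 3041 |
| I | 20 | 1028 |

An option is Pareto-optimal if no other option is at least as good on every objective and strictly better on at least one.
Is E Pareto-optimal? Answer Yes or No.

A: worse on price (1400 vs 691).
B: worse on battery life (12 vs 13).
C: worse on price (1090 vs 691).
D: worse on battery life (10 vs 13).
F: worse on battery life (5 vs 13).
G: worse on battery life (4 vs 13).
H: worse on battery life (9 vs 13).
I: worse on price (1028 vs 691).
No option is at least as good as E on every objective and strictly better on one.

Yes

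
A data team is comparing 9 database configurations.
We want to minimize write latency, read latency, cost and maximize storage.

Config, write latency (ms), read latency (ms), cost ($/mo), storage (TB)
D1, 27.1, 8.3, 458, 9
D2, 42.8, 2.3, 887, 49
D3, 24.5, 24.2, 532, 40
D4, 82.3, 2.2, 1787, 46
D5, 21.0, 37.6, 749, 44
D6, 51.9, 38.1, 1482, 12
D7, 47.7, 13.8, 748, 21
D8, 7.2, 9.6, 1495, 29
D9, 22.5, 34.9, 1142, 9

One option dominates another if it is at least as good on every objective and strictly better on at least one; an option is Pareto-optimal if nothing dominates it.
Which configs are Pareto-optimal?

D1: not dominated (best cost).
D2: not dominated (best storage).
D3: not dominated.
D4: not dominated (best read latency).
D5: not dominated.
D6: dominated by D2 (write latency 42.8≤51.9, read latency 2.3≤38.1, cost 887≤1482, storage 49≥12).
D7: not dominated.
D8: not dominated (best write latency).
D9: not dominated.

D1, D2, D3, D4, D5, D7, D8, D9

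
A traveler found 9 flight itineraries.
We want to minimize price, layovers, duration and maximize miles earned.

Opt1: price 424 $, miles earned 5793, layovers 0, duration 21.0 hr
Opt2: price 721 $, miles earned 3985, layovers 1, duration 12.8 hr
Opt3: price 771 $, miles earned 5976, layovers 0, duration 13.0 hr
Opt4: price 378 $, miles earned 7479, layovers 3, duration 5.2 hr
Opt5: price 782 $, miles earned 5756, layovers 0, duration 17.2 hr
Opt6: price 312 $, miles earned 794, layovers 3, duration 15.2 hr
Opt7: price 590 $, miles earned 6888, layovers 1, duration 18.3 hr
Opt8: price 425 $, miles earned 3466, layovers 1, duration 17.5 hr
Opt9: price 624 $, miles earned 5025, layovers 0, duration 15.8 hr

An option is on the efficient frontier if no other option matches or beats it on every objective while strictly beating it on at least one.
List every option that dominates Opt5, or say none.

Opt3

Opt3: price 771≤782, miles earned 5976≥5756, layovers 0≤0, duration 13.0≤17.2 — dominates Opt5.
Others (Opt1, Opt2, Opt4, Opt6, Opt7, Opt8, Opt9) are each worse than Opt5 on at least one objective.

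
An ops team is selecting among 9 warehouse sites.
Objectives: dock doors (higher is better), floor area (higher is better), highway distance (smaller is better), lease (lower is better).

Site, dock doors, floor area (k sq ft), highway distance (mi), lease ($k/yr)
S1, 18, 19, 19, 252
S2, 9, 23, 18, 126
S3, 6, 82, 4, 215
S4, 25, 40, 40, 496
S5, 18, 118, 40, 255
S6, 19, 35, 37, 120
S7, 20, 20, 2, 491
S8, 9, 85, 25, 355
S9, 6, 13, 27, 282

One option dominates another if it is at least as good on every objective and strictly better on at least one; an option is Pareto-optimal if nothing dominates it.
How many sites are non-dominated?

8

S1: not dominated.
S2: not dominated.
S3: not dominated.
S4: not dominated (best dock doors).
S5: not dominated (best floor area).
S6: not dominated (best lease).
S7: not dominated (best highway distance).
S8: not dominated.
S9: dominated by S1 (dock doors 18≥6, floor area 19≥13, highway distance 19≤27, lease 252≤282).
Pareto-optimal: S1, S2, S3, S4, S5, S6, S7, S8 → 8.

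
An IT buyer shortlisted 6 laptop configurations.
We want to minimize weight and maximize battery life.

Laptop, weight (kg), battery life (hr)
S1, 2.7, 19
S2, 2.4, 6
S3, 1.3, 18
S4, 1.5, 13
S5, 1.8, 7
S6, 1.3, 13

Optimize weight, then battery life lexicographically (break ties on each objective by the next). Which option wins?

S3

First minimize weight: best is 1.3, kept {S3, S6}.
Then maximize battery life: best is 18, kept {S3}.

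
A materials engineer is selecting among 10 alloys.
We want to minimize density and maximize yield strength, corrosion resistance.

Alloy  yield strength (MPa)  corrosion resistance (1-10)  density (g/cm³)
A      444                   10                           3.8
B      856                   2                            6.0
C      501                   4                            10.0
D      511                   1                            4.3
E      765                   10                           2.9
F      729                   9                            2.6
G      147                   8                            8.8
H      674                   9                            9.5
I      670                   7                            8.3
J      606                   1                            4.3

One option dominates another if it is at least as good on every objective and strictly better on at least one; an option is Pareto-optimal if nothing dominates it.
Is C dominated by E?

Yes

E vs C: yield strength 765≥501, corrosion resistance 10≥4, density 2.9≤10.0 — E is at least as good on every objective with at least one strict improvement.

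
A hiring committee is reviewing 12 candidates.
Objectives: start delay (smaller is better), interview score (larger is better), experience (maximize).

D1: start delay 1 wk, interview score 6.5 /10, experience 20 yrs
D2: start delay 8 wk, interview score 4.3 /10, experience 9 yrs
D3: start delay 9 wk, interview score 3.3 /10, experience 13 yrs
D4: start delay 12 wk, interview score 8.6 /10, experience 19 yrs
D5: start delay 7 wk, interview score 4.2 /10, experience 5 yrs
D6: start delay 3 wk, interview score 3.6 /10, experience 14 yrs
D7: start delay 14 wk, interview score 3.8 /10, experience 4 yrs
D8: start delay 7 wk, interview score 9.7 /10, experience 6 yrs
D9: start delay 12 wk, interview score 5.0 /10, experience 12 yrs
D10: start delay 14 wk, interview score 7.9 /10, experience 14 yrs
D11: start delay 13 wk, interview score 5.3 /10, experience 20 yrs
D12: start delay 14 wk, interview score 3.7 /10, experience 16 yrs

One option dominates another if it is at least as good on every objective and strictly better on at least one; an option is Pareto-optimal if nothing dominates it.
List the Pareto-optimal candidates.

D1, D4, D8

D1: not dominated (best start delay).
D2: dominated by D1 (start delay 1≤8, interview score 6.5≥4.3, experience 20≥9).
D3: dominated by D1 (start delay 1≤9, interview score 6.5≥3.3, experience 20≥13).
D4: not dominated.
D5: dominated by D1 (start delay 1≤7, interview score 6.5≥4.2, experience 20≥5).
D6: dominated by D1 (start delay 1≤3, interview score 6.5≥3.6, experience 20≥14).
D7: dominated by D1 (start delay 1≤14, interview score 6.5≥3.8, experience 20≥4).
D8: not dominated (best interview score).
D9: dominated by D1 (start delay 1≤12, interview score 6.5≥5.0, experience 20≥12).
D10: dominated by D4 (start delay 12≤14, interview score 8.6≥7.9, experience 19≥14).
D11: dominated by D1 (start delay 1≤13, interview score 6.5≥5.3, experience 20≥20).
D12: dominated by D1 (start delay 1≤14, interview score 6.5≥3.7, experience 20≥16).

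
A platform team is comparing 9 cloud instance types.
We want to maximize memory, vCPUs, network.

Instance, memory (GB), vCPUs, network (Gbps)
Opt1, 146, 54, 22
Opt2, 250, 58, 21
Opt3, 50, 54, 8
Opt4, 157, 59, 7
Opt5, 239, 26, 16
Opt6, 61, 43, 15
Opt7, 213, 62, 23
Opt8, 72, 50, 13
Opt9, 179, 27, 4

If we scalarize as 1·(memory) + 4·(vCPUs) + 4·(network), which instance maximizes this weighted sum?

Opt1: 1·146 + 4·54 + 4·22 = 450
Opt2: 1·250 + 4·58 + 4·21 = 566
Opt3: 1·50 + 4·54 + 4·8 = 298
Opt4: 1·157 + 4·59 + 4·7 = 421
Opt5: 1·239 + 4·26 + 4·16 = 407
Opt6: 1·61 + 4·43 + 4·15 = 293
Opt7: 1·213 + 4·62 + 4·23 = 553
Opt8: 1·72 + 4·50 + 4·13 = 324
Opt9: 1·179 + 4·27 + 4·4 = 303
Highest: Opt2 at 566.

Opt2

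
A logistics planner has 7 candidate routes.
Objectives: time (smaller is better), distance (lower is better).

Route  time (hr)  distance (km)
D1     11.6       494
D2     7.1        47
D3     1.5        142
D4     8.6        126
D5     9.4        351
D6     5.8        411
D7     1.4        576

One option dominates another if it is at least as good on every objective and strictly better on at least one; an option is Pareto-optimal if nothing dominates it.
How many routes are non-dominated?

D1: dominated by D2 (time 7.1≤11.6, distance 47≤494).
D2: not dominated (best distance).
D3: not dominated.
D4: dominated by D2 (time 7.1≤8.6, distance 47≤126).
D5: dominated by D2 (time 7.1≤9.4, distance 47≤351).
D6: dominated by D3 (time 1.5≤5.8, distance 142≤411).
D7: not dominated (best time).
Pareto-optimal: D2, D3, D7 → 3.

3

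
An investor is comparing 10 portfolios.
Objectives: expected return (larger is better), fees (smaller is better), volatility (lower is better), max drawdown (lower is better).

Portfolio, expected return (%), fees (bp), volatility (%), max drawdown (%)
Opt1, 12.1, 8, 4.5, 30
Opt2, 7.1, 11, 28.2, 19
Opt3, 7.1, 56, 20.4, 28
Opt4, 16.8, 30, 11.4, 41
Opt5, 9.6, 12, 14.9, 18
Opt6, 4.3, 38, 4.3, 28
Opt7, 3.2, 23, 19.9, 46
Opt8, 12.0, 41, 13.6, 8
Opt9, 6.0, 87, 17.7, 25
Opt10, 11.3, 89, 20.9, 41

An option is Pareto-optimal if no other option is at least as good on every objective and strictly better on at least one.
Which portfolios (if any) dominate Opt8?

none

Opt1: worse on max drawdown (30 vs 8).
Opt2: worse on expected return (7.1 vs 12.0).
Opt3: worse on expected return (7.1 vs 12.0).
Opt4: worse on max drawdown (41 vs 8).
Opt5: worse on expected return (9.6 vs 12.0).
Opt6: worse on expected return (4.3 vs 12.0).
Opt7: worse on expected return (3.2 vs 12.0).
Opt9: worse on expected return (6.0 vs 12.0).
Opt10: worse on expected return (11.3 vs 12.0).
No option dominates Opt8.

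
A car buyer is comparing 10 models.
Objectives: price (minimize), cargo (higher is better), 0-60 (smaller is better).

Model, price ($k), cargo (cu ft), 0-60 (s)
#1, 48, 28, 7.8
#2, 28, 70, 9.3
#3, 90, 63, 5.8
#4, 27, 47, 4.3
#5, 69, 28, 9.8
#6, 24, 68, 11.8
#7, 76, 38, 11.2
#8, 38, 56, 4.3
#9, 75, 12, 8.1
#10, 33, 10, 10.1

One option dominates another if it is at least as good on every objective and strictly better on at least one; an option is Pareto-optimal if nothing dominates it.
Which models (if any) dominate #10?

#2: price 28≤33, cargo 70≥10, 0-60 9.3≤10.1 — dominates #10.
#4: price 27≤33, cargo 47≥10, 0-60 4.3≤10.1 — dominates #10.
Others (#1, #3, #5, #6, #7, #8, #9) are each worse than #10 on at least one objective.

#2, #4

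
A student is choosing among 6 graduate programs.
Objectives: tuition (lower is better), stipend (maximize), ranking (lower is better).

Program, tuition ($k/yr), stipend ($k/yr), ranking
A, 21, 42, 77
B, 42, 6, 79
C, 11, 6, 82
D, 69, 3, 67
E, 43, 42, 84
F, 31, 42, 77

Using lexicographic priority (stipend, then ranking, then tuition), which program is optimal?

First maximize stipend: best is 42, kept {A, E, F}.
Then minimize ranking: best is 77, kept {A, F}.
Then minimize tuition: best is 21, kept {A}.

A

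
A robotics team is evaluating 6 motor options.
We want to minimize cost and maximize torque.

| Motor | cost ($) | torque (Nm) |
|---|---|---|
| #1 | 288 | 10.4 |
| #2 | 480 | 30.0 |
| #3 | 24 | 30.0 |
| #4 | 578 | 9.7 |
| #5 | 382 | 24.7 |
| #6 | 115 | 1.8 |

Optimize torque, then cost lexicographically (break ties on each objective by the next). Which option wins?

#3

First maximize torque: best is 30.0, kept {#2, #3}.
Then minimize cost: best is 24, kept {#3}.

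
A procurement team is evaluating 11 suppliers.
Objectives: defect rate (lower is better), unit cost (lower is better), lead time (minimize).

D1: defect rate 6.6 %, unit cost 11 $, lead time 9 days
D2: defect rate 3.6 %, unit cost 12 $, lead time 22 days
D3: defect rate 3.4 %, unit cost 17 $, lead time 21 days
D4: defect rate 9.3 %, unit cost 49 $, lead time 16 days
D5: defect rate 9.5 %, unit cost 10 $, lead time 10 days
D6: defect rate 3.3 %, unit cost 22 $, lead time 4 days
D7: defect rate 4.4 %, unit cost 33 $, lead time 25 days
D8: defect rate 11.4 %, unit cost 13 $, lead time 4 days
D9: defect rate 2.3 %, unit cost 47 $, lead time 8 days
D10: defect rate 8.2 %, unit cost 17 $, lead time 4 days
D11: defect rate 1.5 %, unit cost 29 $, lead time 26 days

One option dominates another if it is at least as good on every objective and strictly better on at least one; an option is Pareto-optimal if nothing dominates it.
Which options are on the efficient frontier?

D1, D2, D3, D5, D6, D8, D9, D10, D11

D1: not dominated.
D2: not dominated.
D3: not dominated.
D4: dominated by D1 (defect rate 6.6≤9.3, unit cost 11≤49, lead time 9≤16).
D5: not dominated (best unit cost).
D6: not dominated.
D7: dominated by D2 (defect rate 3.6≤4.4, unit cost 12≤33, lead time 22≤25).
D8: not dominated.
D9: not dominated.
D10: not dominated.
D11: not dominated (best defect rate).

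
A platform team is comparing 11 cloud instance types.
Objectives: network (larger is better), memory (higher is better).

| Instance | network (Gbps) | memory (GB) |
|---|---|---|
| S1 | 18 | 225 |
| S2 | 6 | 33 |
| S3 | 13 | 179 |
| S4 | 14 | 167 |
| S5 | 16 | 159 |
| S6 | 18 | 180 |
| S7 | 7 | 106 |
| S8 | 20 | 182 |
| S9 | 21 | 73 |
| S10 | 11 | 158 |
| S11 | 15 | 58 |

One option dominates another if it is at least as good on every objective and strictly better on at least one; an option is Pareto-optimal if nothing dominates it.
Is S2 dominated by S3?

Yes

S3 vs S2: network 13≥6, memory 179≥33 — S3 is at least as good on every objective with at least one strict improvement.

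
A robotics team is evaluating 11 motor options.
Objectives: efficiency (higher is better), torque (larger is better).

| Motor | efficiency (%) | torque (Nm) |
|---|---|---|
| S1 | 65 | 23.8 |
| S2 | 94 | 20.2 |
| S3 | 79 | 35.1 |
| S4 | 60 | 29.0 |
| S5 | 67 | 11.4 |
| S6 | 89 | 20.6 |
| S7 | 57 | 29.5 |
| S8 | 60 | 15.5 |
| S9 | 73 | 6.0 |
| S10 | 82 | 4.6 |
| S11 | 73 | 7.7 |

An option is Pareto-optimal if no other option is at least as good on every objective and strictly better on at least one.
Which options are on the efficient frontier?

S2, S3, S6

S1: dominated by S3 (efficiency 79≥65, torque 35.1≥23.8).
S2: not dominated (best efficiency).
S3: not dominated (best torque).
S4: dominated by S3 (efficiency 79≥60, torque 35.1≥29.0).
S5: dominated by S2 (efficiency 94≥67, torque 20.2≥11.4).
S6: not dominated.
S7: dominated by S3 (efficiency 79≥57, torque 35.1≥29.5).
S8: dominated by S1 (efficiency 65≥60, torque 23.8≥15.5).
S9: dominated by S2 (efficiency 94≥73, torque 20.2≥6.0).
S10: dominated by S2 (efficiency 94≥82, torque 20.2≥4.6).
S11: dominated by S2 (efficiency 94≥73, torque 20.2≥7.7).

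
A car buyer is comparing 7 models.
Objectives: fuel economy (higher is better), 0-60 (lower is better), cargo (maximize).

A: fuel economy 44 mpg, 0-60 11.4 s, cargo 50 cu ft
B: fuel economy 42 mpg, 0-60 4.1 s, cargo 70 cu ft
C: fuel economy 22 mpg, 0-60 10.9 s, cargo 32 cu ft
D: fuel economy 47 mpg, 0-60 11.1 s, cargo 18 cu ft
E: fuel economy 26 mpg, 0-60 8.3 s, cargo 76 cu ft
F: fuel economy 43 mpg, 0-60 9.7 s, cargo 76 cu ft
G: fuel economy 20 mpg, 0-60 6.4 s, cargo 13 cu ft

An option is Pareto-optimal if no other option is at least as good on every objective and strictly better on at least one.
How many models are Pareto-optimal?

5

A: not dominated.
B: not dominated (best 0-60).
C: dominated by B (fuel economy 42≥22, 0-60 4.1≤10.9, cargo 70≥32).
D: not dominated (best fuel economy).
E: not dominated.
F: not dominated.
G: dominated by B (fuel economy 42≥20, 0-60 4.1≤6.4, cargo 70≥13).
Pareto-optimal: A, B, D, E, F → 5.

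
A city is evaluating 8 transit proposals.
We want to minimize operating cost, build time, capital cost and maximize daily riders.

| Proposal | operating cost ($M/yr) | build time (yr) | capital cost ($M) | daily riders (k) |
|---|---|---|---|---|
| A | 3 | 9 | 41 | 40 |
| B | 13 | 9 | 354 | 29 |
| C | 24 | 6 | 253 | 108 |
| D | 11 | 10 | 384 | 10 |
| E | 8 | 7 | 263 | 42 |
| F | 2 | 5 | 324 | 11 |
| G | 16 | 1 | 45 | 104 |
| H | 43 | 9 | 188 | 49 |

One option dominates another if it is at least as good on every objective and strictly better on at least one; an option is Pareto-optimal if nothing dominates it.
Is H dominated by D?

D vs H: D is worse on build time (10 vs 9), so it does not dominate H.

No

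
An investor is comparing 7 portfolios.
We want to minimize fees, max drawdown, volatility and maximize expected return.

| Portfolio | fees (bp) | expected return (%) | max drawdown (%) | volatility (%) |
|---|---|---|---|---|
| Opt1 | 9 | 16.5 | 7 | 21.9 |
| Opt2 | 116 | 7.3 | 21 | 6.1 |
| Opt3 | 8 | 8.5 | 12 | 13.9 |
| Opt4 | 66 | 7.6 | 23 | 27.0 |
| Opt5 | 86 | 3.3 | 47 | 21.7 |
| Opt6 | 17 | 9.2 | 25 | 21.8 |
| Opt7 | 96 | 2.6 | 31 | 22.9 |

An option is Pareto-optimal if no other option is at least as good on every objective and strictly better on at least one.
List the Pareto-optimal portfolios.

Opt1: not dominated (best expected return).
Opt2: not dominated (best volatility).
Opt3: not dominated (best fees).
Opt4: dominated by Opt1 (fees 9≤66, expected return 16.5≥7.6, max drawdown 7≤23, volatility 21.9≤27.0).
Opt5: dominated by Opt3 (fees 8≤86, expected return 8.5≥3.3, max drawdown 12≤47, volatility 13.9≤21.7).
Opt6: not dominated.
Opt7: dominated by Opt1 (fees 9≤96, expected return 16.5≥2.6, max drawdown 7≤31, volatility 21.9≤22.9).

Opt1, Opt2, Opt3, Opt6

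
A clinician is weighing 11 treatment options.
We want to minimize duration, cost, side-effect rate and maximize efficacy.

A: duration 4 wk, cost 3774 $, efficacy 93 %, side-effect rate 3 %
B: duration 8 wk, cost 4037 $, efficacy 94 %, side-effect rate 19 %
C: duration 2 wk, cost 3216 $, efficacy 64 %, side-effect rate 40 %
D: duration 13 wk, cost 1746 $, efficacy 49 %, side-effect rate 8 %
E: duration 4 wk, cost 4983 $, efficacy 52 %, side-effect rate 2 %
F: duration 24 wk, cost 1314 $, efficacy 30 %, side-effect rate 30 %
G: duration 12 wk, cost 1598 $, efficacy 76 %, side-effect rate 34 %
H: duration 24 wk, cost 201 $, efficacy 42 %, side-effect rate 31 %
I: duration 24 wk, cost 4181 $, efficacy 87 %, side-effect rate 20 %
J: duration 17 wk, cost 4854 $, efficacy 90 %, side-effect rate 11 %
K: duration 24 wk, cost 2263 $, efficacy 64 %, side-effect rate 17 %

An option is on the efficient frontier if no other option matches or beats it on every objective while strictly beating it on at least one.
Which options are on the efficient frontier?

A: not dominated.
B: not dominated (best efficacy).
C: not dominated (best duration).
D: not dominated.
E: not dominated (best side-effect rate).
F: not dominated.
G: not dominated.
H: not dominated (best cost).
I: dominated by A (duration 4≤24, cost 3774≤4181, efficacy 93≥87, side-effect rate 3≤20).
J: dominated by A (duration 4≤17, cost 3774≤4854, efficacy 93≥90, side-effect rate 3≤11).
K: not dominated.

A, B, C, D, E, F, G, H, K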